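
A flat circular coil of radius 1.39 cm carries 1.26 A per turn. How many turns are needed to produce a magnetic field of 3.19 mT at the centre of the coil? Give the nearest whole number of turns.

N = 56

For an N-turn coil, B = Nμ₀I/(2R). A single turn gives B₁ = 5.70×10⁻⁵ T with R = 0.0139 m.
N = B/B₁ = 3.19×10⁻³ / 5.70×10⁻⁵ = 56.01.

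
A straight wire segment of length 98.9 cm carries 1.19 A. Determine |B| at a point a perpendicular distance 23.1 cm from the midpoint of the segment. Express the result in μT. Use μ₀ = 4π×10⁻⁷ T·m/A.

B ≈ 0.933 μT

For a finite straight segment, B = (μ₀I/4πd)(sinθ₁ + sinθ₂), where θ₁, θ₂ are the angles from the perpendicular to each end.
The perpendicular from the point meets the wire at its midpoint, so each end is L/2 = 0.4945 m away along the wire.
sinθ₁ = 0.4945/√(0.4945²+0.231²) = 0.9060; sinθ₂ = 0.4945/√(0.4945²+0.231²) = 0.9060.
B = (4π×10⁻⁷ × 1.19) / (4π × 0.231) × (0.9060 + 0.9060) = 9.33×10⁻⁷ T.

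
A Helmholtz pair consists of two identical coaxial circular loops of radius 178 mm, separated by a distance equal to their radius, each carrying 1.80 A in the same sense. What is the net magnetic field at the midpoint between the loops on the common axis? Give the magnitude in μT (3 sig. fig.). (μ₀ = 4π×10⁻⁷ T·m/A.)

Each loop contributes B = μ₀IR²/[2(R²+z²)^(3/2)] on the axis, with z measured from that loop.
Loop 1 (z = 0.089 m): B₁ = 4.55×10⁻⁶ T. Loop 2 (z = 0.089 m): B₂ = 4.55×10⁻⁶ T.
The fields add: B = B₁ + B₂ = 9.09×10⁻⁶ T.

B ≈ 9.09 μT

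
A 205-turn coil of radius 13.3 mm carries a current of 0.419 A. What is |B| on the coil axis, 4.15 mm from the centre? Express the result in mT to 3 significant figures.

For an N-turn flat coil, B = Nμ₀IR²/[2(R²+z²)^(3/2)] with R = 0.0133 m, z = 0.00415 m.
B = 205 × 1.72×10⁻⁵ T = 3.53×10⁻³ T.

B ≈ 3.53 mT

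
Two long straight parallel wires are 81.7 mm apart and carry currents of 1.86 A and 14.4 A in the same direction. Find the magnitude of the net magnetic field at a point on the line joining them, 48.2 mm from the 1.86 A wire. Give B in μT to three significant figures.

Each long wire gives B = μ₀I/(2πd). Distances are d₁ = 0.0482 m and d₂ = 0.0335 m.
B₁ = 7.72×10⁻⁶ T, B₂ = 8.60×10⁻⁵ T.
Between parallel currents the two contributions point in opposite directions, so they subtract. B = |B₁ − B₂| = |7.72×10⁻⁶ − 8.60×10⁻⁵| = 7.83×10⁻⁵ T.

B ≈ 78.3 μT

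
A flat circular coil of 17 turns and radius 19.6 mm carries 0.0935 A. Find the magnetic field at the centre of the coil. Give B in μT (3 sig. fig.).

For an N-turn flat coil, B = Nμ₀I/(2R) with R = 0.0196 m.
B = 17 × 3.00×10⁻⁶ T = 5.10×10⁻⁵ T.

B ≈ 51.0 μT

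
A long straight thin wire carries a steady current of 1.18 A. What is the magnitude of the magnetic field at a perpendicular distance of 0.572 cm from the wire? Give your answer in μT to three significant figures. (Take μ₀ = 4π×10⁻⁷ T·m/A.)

B ≈ 41.3 μT

For an infinitely long straight wire, B = μ₀I/(2πd).
B = (4π×10⁻⁷ × 1.18) / (2π × 0.00572) = 4.13×10⁻⁵ T.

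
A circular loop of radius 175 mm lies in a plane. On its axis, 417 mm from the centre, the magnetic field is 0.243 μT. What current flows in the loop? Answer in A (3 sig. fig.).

I ≈ 1.17 A

On the axis of a loop, B = μ₀IR²/[2(R²+z²)^(3/2)], so I = 2B(R²+z²)^(3/2)/(μ₀R²).
R² + z² = 0.03063 + 0.1739 = 0.2045 m²; raised to 3/2 gives 9.25×10⁻² m³.
I = 2 × 2.43×10⁻⁷ × 9.25×10⁻² / (1.26×10⁻⁶ × 0.03063) = 1.17 A.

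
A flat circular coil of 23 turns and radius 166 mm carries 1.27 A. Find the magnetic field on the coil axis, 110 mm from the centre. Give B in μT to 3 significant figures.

For an N-turn flat coil, B = Nμ₀IR²/[2(R²+z²)^(3/2)] with R = 0.166 m, z = 0.11 m.
B = 23 × 2.78×10⁻⁶ T = 6.40×10⁻⁵ T.

B ≈ 64.0 μT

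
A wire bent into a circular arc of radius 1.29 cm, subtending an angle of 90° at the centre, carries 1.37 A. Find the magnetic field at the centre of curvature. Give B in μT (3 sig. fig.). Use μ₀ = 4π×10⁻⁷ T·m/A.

The Biot–Savart field of a circular arc at its centre is B = μ₀Iφ/(4πR), with φ = 1.571 rad.
B = (4π×10⁻⁷ × 1.37 × 1.571) / (4π × 0.0129) = 1.67×10⁻⁵ T.

B ≈ 16.7 μT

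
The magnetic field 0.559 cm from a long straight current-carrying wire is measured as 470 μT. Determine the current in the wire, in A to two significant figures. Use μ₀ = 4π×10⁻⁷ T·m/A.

For a long straight wire B = μ₀I/(2πd), so I = 2πdB/μ₀.
I = 2π × 0.00559 × 4.70×10⁻⁴ / (4π×10⁻⁷) = 13.1 A.

I ≈ 13 A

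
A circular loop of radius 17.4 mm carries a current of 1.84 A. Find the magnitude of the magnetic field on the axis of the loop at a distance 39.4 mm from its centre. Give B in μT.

B ≈ 4.38 μT

On the axis of a circular loop, B = μ₀IR² / [2(R²+z²)^(3/2)].
R² + z² = (0.0174)² + (0.0394)² = 0.001855 m², and (R²+z²)^(3/2) = 7.99×10⁻⁵ m³.
B = (4π×10⁻⁷ × 1.84 × 0.0003028) / (2 × 7.99×10⁻⁵) = 4.38×10⁻⁶ T.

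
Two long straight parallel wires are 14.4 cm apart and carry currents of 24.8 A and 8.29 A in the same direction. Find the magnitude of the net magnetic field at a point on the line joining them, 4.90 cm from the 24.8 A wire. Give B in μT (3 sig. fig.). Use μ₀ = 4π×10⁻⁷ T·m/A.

Each long wire gives B = μ₀I/(2πd). Distances are d₁ = 0.049 m and d₂ = 0.095 m.
B₁ = 1.01×10⁻⁴ T, B₂ = 1.75×10⁻⁵ T.
Between parallel currents the two contributions point in opposite directions, so they subtract. B = |B₁ − B₂| = |1.01×10⁻⁴ − 1.75×10⁻⁵| = 8.38×10⁻⁵ T.

B ≈ 83.8 μT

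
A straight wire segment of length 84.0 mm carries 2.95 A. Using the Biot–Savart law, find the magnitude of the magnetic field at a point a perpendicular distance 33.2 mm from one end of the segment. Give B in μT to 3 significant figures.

B ≈ 8.26 μT

For a finite straight segment, B = (μ₀I/4πd)(sinθ₁ + sinθ₂), where θ₁, θ₂ are the angles from the perpendicular to each end.
The perpendicular foot is at one end, so the two end-offsets along the wire are 0 and L = 0.084 m.
sinθ₁ = 0/√(0²+0.0332²) = 0.0000; sinθ₂ = 0.084/√(0.084²+0.0332²) = 0.9300.
B = (4π×10⁻⁷ × 2.95) / (4π × 0.0332) × (0.0000 + 0.9300) = 8.26×10⁻⁶ T.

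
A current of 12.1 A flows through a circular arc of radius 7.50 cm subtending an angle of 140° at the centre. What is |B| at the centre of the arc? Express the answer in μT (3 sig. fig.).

B ≈ 39.4 μT

The Biot–Savart field of a circular arc at its centre is B = μ₀Iφ/(4πR), with φ = 2.443 rad.
B = (4π×10⁻⁷ × 12.1 × 2.443) / (4π × 0.075) = 3.94×10⁻⁵ T.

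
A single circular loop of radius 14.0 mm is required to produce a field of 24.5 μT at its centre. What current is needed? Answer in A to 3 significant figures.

I ≈ 0.546 A

At the centre of a circular loop B = μ₀I/(2R), so I = 2RB/μ₀.
With R = 0.014 m, I = 2 × 0.014 × 2.45×10⁻⁵ / (4π×10⁻⁷) = 0.546 A.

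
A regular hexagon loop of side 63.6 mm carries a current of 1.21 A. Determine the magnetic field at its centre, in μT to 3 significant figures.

Each side is a finite straight segment at perpendicular distance d = a/(2 tan(π/6)) = 0.05508 m from the centre, with end-angles ±π/6.
One side contributes B₁ = (μ₀I/4πd)·2 sin(π/6) = 2.20×10⁻⁶ T.
All 6 sides add in the same direction: B = 6 × 2.20×10⁻⁶ = 1.32×10⁻⁵ T.

B ≈ 13.2 μT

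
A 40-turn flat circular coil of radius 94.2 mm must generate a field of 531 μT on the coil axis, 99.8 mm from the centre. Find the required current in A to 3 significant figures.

For an N-turn coil, B = Nμ₀IR²/[2(R²+z²)^(3/2)] with R = 0.0942 m, z = 0.0998 m, so I = 2B(R²+z²)^(3/2)/(Nμ₀R²) = 2 × 5.31×10⁻⁴ × 2.58×10⁻³ / (40 × 4π×10⁻⁷ × 0.008874) = 6.15 A.

I ≈ 6.15 A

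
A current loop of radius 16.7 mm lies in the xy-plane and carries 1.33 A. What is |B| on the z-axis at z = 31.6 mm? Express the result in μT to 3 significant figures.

On the axis of a circular loop, B = μ₀IR² / [2(R²+z²)^(3/2)].
R² + z² = (0.0167)² + (0.0316)² = 0.001277 m², and (R²+z²)^(3/2) = 4.57×10⁻⁵ m³.
B = (4π×10⁻⁷ × 1.33 × 0.0002789) / (2 × 4.57×10⁻⁵) = 5.10×10⁻⁶ T.

B ≈ 5.10 μT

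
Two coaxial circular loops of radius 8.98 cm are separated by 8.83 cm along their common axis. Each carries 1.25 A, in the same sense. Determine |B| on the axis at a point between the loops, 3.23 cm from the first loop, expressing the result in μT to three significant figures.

Each loop contributes B = μ₀IR²/[2(R²+z²)^(3/2)] on the axis, with z measured from that loop.
Loop 1 (z = 0.0323 m): B₁ = 7.29×10⁻⁶ T. Loop 2 (z = 0.056 m): B₂ = 5.34×10⁻⁶ T.
The fields add: B = B₁ + B₂ = 1.26×10⁻⁵ T.

B ≈ 12.6 μT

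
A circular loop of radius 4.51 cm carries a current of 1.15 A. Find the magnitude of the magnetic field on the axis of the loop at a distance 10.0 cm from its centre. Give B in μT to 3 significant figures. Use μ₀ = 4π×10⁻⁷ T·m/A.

B ≈ 1.11 μT

On the axis of a circular loop, B = μ₀IR² / [2(R²+z²)^(3/2)].
R² + z² = (0.0451)² + (0.1)² = 0.01203 m², and (R²+z²)^(3/2) = 1.32×10⁻³ m³.
B = (4π×10⁻⁷ × 1.15 × 0.002034) / (2 × 1.32×10⁻³) = 1.11×10⁻⁶ T.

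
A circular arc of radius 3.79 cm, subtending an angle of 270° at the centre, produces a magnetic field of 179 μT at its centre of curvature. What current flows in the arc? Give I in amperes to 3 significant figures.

For a circular arc, B = μ₀Iφ/(4πR) with φ in radians; here φ = 4.712 rad.
So I = 4πRB/(μ₀φ) = 4π × 0.0379 × 1.79×10⁻⁴ / (4π×10⁻⁷ × 4.712) = 14.4 A.

I ≈ 14.4 A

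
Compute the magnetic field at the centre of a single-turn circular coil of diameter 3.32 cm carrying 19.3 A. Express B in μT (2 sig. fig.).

At the centre of a circular loop the Biot–Savart law gives B = μ₀I/(2R) (so R = 0.0166 m).
B = (4π×10⁻⁷ × 19.3) / (2 × 0.0166) = 7.31×10⁻⁴ T.

B ≈ 730 μT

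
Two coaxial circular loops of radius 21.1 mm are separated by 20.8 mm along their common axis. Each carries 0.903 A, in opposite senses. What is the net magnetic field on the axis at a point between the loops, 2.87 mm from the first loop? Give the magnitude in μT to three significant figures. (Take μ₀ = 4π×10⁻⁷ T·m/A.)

Each loop contributes B = μ₀IR²/[2(R²+z²)^(3/2)] on the axis, with z measured from that loop.
Loop 1 (z = 0.00287 m): B₁ = 2.62×10⁻⁵ T. Loop 2 (z = 0.01793 m): B₂ = 1.19×10⁻⁵ T.
The fields oppose: B = |B₁ − B₂| = 1.43×10⁻⁵ T.

B ≈ 14.3 μT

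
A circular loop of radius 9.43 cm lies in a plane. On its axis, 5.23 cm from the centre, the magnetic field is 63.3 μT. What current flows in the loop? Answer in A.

On the axis of a loop, B = μ₀IR²/[2(R²+z²)^(3/2)], so I = 2B(R²+z²)^(3/2)/(μ₀R²).
R² + z² = 0.008892 + 0.002735 = 0.01163 m²; raised to 3/2 gives 1.25×10⁻³ m³.
I = 2 × 6.33×10⁻⁵ × 1.25×10⁻³ / (1.26×10⁻⁶ × 0.008892) = 14.2 A.

I ≈ 14.2 A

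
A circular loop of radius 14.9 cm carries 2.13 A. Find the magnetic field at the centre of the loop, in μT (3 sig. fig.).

B ≈ 8.98 μT

At the centre of a circular loop the Biot–Savart law gives B = μ₀I/(2R).
B = (4π×10⁻⁷ × 2.13) / (2 × 0.149) = 8.98×10⁻⁶ T.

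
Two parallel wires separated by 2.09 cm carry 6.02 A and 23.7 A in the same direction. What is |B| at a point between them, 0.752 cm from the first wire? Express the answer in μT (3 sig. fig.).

Each long wire gives B = μ₀I/(2πd). Distances are d₁ = 0.00752 m and d₂ = 0.01338 m.
B₁ = 1.60×10⁻⁴ T, B₂ = 3.54×10⁻⁴ T.
Between parallel currents the two contributions point in opposite directions, so they subtract. B = |B₁ − B₂| = |1.60×10⁻⁴ − 3.54×10⁻⁴| = 1.94×10⁻⁴ T.

B ≈ 194 μT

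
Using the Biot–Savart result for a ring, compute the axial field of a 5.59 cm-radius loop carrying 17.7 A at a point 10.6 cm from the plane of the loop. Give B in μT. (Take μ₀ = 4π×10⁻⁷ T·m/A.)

B ≈ 20.2 μT

On the axis of a circular loop, B = μ₀IR² / [2(R²+z²)^(3/2)].
R² + z² = (0.0559)² + (0.106)² = 0.01436 m², and (R²+z²)^(3/2) = 1.72×10⁻³ m³.
B = (4π×10⁻⁷ × 17.7 × 0.003125) / (2 × 1.72×10⁻³) = 2.02×10⁻⁵ T.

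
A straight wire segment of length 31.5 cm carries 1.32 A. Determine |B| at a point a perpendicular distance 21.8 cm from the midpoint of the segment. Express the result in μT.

For a finite straight segment, B = (μ₀I/4πd)(sinθ₁ + sinθ₂), where θ₁, θ₂ are the angles from the perpendicular to each end.
The perpendicular from the point meets the wire at its midpoint, so each end is L/2 = 0.1575 m away along the wire.
sinθ₁ = 0.1575/√(0.1575²+0.218²) = 0.5856; sinθ₂ = 0.1575/√(0.1575²+0.218²) = 0.5856.
B = (4π×10⁻⁷ × 1.32) / (4π × 0.218) × (0.5856 + 0.5856) = 7.09×10⁻⁷ T.

B ≈ 0.709 μT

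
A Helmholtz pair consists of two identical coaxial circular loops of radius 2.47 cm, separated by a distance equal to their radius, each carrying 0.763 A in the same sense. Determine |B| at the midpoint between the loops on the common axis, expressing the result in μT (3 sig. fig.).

B ≈ 27.8 μT

Each loop contributes B = μ₀IR²/[2(R²+z²)^(3/2)] on the axis, with z measured from that loop.
Loop 1 (z = 0.01235 m): B₁ = 1.39×10⁻⁵ T. Loop 2 (z = 0.01235 m): B₂ = 1.39×10⁻⁵ T.
The fields add: B = B₁ + B₂ = 2.78×10⁻⁵ T.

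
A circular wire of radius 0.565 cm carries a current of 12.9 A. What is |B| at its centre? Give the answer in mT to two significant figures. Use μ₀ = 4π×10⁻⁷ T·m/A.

B ≈ 1.4 mT

At the centre of a circular loop the Biot–Savart law gives B = μ₀I/(2R).
B = (4π×10⁻⁷ × 12.9) / (2 × 0.00565) = 1.43×10⁻³ T.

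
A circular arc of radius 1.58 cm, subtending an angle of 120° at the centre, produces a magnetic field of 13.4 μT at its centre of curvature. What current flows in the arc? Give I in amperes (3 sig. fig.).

For a circular arc, B = μ₀Iφ/(4πR) with φ in radians; here φ = 2.094 rad.
So I = 4πRB/(μ₀φ) = 4π × 0.0158 × 1.34×10⁻⁵ / (4π×10⁻⁷ × 2.094) = 1.01 A.

I ≈ 1.01 A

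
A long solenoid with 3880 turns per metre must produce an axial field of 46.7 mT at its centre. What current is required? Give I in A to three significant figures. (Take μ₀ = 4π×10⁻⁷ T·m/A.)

Inside a long solenoid B = μ₀nI with n = 3880 m⁻¹, so I = B/(μ₀n).
I = 4.67×10⁻² / (4π×10⁻⁷ × 3880) = 9.58 A.

I ≈ 9.58 A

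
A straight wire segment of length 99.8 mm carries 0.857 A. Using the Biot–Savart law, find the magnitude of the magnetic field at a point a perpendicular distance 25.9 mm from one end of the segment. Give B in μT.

For a finite straight segment, B = (μ₀I/4πd)(sinθ₁ + sinθ₂), where θ₁, θ₂ are the angles from the perpendicular to each end.
The perpendicular foot is at one end, so the two end-offsets along the wire are 0 and L = 0.0998 m.
sinθ₁ = 0/√(0²+0.0259²) = 0.0000; sinθ₂ = 0.0998/√(0.0998²+0.0259²) = 0.9679.
B = (4π×10⁻⁷ × 0.857) / (4π × 0.0259) × (0.0000 + 0.9679) = 3.20×10⁻⁶ T.

B ≈ 3.20 μT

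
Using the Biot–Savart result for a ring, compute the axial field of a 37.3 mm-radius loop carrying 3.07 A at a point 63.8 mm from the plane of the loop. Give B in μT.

On the axis of a circular loop, B = μ₀IR² / [2(R²+z²)^(3/2)].
R² + z² = (0.0373)² + (0.0638)² = 0.005462 m², and (R²+z²)^(3/2) = 4.04×10⁻⁴ m³.
B = (4π×10⁻⁷ × 3.07 × 0.001391) / (2 × 4.04×10⁻⁴) = 6.65×10⁻⁶ T.

B ≈ 6.65 μT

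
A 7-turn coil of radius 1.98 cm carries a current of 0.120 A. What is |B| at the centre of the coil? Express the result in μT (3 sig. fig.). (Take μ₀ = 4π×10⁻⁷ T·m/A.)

B ≈ 26.7 μT

For an N-turn flat coil, B = Nμ₀I/(2R) with R = 0.0198 m.
B = 7 × 3.81×10⁻⁶ T = 2.67×10⁻⁵ T.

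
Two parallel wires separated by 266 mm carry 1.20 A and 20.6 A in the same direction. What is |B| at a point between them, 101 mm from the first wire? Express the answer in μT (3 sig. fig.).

B ≈ 22.6 μT

Each long wire gives B = μ₀I/(2πd). Distances are d₁ = 0.101 m and d₂ = 0.165 m.
B₁ = 2.38×10⁻⁶ T, B₂ = 2.50×10⁻⁵ T.
Between parallel currents the two contributions point in opposite directions, so they subtract. B = |B₁ − B₂| = |2.38×10⁻⁶ − 2.50×10⁻⁵| = 2.26×10⁻⁵ T.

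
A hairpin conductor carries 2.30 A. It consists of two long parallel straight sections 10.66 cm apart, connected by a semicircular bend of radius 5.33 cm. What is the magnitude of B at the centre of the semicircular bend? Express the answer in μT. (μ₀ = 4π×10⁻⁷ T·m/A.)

B ≈ 22.2 μT

The semicircular arc contributes B_arc = μ₀I·π/(4πR) = μ₀I/(4R) = 1.36×10⁻⁵ T.
Each semi-infinite lead is at perpendicular distance R = 0.0533 m from the centre, with the perpendicular foot at its near end, so it contributes μ₀I/(4πR); both point the same way, together 8.63×10⁻⁶ T.
Arc and leads all point the same direction: B = 1.36×10⁻⁵ + 8.63×10⁻⁶ = 2.22×10⁻⁵ T.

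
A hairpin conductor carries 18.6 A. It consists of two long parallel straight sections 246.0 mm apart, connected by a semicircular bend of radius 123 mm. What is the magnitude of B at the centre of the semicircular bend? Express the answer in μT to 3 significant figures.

B ≈ 77.8 μT

The semicircular arc contributes B_arc = μ₀I·π/(4πR) = μ₀I/(4R) = 4.75×10⁻⁵ T.
Each semi-infinite lead is at perpendicular distance R = 0.123 m from the centre, with the perpendicular foot at its near end, so it contributes μ₀I/(4πR); both point the same way, together 3.02×10⁻⁵ T.
Arc and leads all point the same direction: B = 4.75×10⁻⁵ + 3.02×10⁻⁵ = 7.78×10⁻⁵ T.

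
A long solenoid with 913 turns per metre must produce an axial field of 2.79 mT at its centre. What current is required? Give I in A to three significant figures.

I ≈ 2.43 A

Inside a long solenoid B = μ₀nI with n = 913 m⁻¹, so I = B/(μ₀n).
I = 2.79×10⁻³ / (4π×10⁻⁷ × 913) = 2.43 A.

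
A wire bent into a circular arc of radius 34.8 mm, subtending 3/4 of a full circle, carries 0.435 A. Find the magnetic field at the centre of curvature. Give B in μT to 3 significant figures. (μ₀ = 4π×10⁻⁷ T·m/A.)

B ≈ 5.89 μT

The Biot–Savart field of a circular arc at its centre is B = μ₀Iφ/(4πR), with φ = 4.712 rad.
B = (4π×10⁻⁷ × 0.435 × 4.712) / (4π × 0.0348) = 5.89×10⁻⁶ T.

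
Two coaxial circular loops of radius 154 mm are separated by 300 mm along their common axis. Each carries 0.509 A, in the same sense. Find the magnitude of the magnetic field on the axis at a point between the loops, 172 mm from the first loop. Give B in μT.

B ≈ 1.56 μT

Each loop contributes B = μ₀IR²/[2(R²+z²)^(3/2)] on the axis, with z measured from that loop.
Loop 1 (z = 0.172 m): B₁ = 6.16×10⁻⁷ T. Loop 2 (z = 0.128 m): B₂ = 9.45×10⁻⁷ T.
The fields add: B = B₁ + B₂ = 1.56×10⁻⁶ T.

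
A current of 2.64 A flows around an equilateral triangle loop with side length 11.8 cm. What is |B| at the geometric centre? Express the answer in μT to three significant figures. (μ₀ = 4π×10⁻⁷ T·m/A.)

Each side is a finite straight segment at perpendicular distance d = a/(2 tan(π/3)) = 0.03406 m from the centre, with end-angles ±π/3.
One side contributes B₁ = (μ₀I/4πd)·2 sin(π/3) = 1.34×10⁻⁵ T.
All 3 sides add in the same direction: B = 3 × 1.34×10⁻⁵ = 4.03×10⁻⁵ T.

B ≈ 40.3 μT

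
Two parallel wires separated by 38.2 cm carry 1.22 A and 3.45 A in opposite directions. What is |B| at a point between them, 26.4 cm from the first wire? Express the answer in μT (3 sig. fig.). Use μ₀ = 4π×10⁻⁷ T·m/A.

Each long wire gives B = μ₀I/(2πd). Distances are d₁ = 0.264 m and d₂ = 0.118 m.
B₁ = 9.24×10⁻⁷ T, B₂ = 5.85×10⁻⁶ T.
Between antiparallel currents both contributions point the same way, so they add. B = B₁ + B₂ = 9.24×10⁻⁷ + 5.85×10⁻⁶ = 6.77×10⁻⁶ T.

B ≈ 6.77 μT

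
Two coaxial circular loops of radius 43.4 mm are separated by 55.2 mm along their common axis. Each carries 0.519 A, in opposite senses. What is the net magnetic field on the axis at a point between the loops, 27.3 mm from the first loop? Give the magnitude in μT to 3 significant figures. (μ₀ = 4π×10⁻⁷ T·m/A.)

B ≈ 0.0848 μT

Each loop contributes B = μ₀IR²/[2(R²+z²)^(3/2)] on the axis, with z measured from that loop.
Loop 1 (z = 0.0273 m): B₁ = 4.56×10⁻⁶ T. Loop 2 (z = 0.0279 m): B₂ = 4.47×10⁻⁶ T.
The fields oppose: B = |B₁ − B₂| = 8.48×10⁻⁸ T.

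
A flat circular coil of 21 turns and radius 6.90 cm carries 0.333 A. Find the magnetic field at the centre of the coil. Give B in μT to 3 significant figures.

For an N-turn flat coil, B = Nμ₀I/(2R) with R = 0.069 m.
B = 21 × 3.03×10⁻⁶ T = 6.37×10⁻⁵ T.

B ≈ 63.7 μT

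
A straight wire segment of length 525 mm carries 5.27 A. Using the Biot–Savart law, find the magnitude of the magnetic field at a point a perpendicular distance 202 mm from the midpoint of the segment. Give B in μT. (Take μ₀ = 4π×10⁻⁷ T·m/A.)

B ≈ 4.14 μT

For a finite straight segment, B = (μ₀I/4πd)(sinθ₁ + sinθ₂), where θ₁, θ₂ are the angles from the perpendicular to each end.
The perpendicular from the point meets the wire at its midpoint, so each end is L/2 = 0.2625 m away along the wire.
sinθ₁ = 0.2625/√(0.2625²+0.202²) = 0.7925; sinθ₂ = 0.2625/√(0.2625²+0.202²) = 0.7925.
B = (4π×10⁻⁷ × 5.27) / (4π × 0.202) × (0.7925 + 0.7925) = 4.14×10⁻⁶ T.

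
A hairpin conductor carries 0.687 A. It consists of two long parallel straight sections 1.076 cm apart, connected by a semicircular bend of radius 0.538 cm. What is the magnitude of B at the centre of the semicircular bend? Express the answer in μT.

The semicircular arc contributes B_arc = μ₀I·π/(4πR) = μ₀I/(4R) = 4.01×10⁻⁵ T.
Each semi-infinite lead is at perpendicular distance R = 0.00538 m from the centre, with the perpendicular foot at its near end, so it contributes μ₀I/(4πR); both point the same way, together 2.55×10⁻⁵ T.
Arc and leads all point the same direction: B = 4.01×10⁻⁵ + 2.55×10⁻⁵ = 6.57×10⁻⁵ T.

B ≈ 65.7 μT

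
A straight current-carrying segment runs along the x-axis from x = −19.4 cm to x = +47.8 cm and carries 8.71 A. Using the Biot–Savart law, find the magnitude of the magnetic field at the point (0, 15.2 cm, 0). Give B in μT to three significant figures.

B ≈ 9.97 μT

For a finite straight segment, B = (μ₀I/4πd)(sinθ₁ + sinθ₂), where θ₁, θ₂ are the angles from the perpendicular to each end.
The perpendicular distance is d = 0.152 m; the end-offsets along the wire are a = 0.194 m and b = 0.478 m.
sinθ₁ = 0.194/√(0.194²+0.152²) = 0.7872; sinθ₂ = 0.478/√(0.478²+0.152²) = 0.9530.
B = (4π×10⁻⁷ × 8.71) / (4π × 0.152) × (0.7872 + 0.9530) = 9.97×10⁻⁶ T.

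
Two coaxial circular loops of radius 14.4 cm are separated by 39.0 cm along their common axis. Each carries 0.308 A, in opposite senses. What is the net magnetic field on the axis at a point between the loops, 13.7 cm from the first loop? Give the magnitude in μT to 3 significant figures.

B ≈ 0.348 μT

Each loop contributes B = μ₀IR²/[2(R²+z²)^(3/2)] on the axis, with z measured from that loop.
Loop 1 (z = 0.137 m): B₁ = 5.11×10⁻⁷ T. Loop 2 (z = 0.253 m): B₂ = 1.63×10⁻⁷ T.
The fields oppose: B = |B₁ − B₂| = 3.48×10⁻⁷ T.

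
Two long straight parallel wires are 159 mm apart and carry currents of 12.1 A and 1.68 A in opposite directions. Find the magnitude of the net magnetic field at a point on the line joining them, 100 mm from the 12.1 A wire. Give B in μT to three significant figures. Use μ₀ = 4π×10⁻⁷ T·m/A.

Each long wire gives B = μ₀I/(2πd). Distances are d₁ = 0.1 m and d₂ = 0.059 m.
B₁ = 2.42×10⁻⁵ T, B₂ = 5.69×10⁻⁶ T.
Between antiparallel currents both contributions point the same way, so they add. B = B₁ + B₂ = 2.42×10⁻⁵ + 5.69×10⁻⁶ = 2.99×10⁻⁵ T.

B ≈ 29.9 μT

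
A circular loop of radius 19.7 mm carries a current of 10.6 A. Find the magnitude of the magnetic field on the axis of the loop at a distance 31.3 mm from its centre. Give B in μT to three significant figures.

On the axis of a circular loop, B = μ₀IR² / [2(R²+z²)^(3/2)].
R² + z² = (0.0197)² + (0.0313)² = 0.001368 m², and (R²+z²)^(3/2) = 5.06×10⁻⁵ m³.
B = (4π×10⁻⁷ × 10.6 × 0.0003881) / (2 × 5.06×10⁻⁵) = 5.11×10⁻⁵ T.

B ≈ 51.1 μT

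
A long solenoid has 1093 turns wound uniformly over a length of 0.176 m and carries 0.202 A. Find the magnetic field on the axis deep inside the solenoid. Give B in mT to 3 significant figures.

Inside a long solenoid, B = μ₀nI with n = 6210 turns/m.
B = 4π×10⁻⁷ × 6210 × 0.202 = 1.58×10⁻³ T.

B ≈ 1.58 mT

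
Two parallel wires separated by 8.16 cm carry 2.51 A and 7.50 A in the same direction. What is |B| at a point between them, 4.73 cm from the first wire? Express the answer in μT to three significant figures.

B ≈ 33.1 μT

Each long wire gives B = μ₀I/(2πd). Distances are d₁ = 0.0473 m and d₂ = 0.0343 m.
B₁ = 1.06×10⁻⁵ T, B₂ = 4.37×10⁻⁵ T.
Between parallel currents the two contributions point in opposite directions, so they subtract. B = |B₁ − B₂| = |1.06×10⁻⁵ − 4.37×10⁻⁵| = 3.31×10⁻⁵ T.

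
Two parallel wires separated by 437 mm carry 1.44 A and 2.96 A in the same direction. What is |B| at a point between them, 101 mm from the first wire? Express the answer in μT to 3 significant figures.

B ≈ 1.09 μT

Each long wire gives B = μ₀I/(2πd). Distances are d₁ = 0.101 m and d₂ = 0.336 m.
B₁ = 2.85×10⁻⁶ T, B₂ = 1.76×10⁻⁶ T.
Between parallel currents the two contributions point in opposite directions, so they subtract. B = |B₁ − B₂| = |2.85×10⁻⁶ − 1.76×10⁻⁶| = 1.09×10⁻⁶ T.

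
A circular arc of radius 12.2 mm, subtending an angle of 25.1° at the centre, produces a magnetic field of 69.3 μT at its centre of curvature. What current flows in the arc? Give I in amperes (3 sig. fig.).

I ≈ 19.3 A

For a circular arc, B = μ₀Iφ/(4πR) with φ in radians; here φ = 0.4381 rad.
So I = 4πRB/(μ₀φ) = 4π × 0.0122 × 6.93×10⁻⁵ / (4π×10⁻⁷ × 0.4381) = 19.3 A.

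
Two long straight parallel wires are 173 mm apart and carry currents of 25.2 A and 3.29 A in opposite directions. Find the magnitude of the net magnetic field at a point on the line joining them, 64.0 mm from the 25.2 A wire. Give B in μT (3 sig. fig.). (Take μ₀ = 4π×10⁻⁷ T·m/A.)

Each long wire gives B = μ₀I/(2πd). Distances are d₁ = 0.064 m and d₂ = 0.109 m.
B₁ = 7.87×10⁻⁵ T, B₂ = 6.04×10⁻⁶ T.
Between antiparallel currents both contributions point the same way, so they add. B = B₁ + B₂ = 7.87×10⁻⁵ + 6.04×10⁻⁶ = 8.48×10⁻⁵ T.

B ≈ 84.8 μT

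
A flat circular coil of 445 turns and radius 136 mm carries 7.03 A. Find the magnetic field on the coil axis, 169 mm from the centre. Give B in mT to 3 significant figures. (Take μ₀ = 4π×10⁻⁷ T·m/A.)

For an N-turn flat coil, B = Nμ₀IR²/[2(R²+z²)^(3/2)] with R = 0.136 m, z = 0.169 m.
B = 445 × 8.00×10⁻⁶ T = 3.56×10⁻³ T.

B ≈ 3.56 mT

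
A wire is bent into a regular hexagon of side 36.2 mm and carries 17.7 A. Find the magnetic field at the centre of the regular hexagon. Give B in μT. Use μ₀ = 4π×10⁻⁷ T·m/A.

Each side is a finite straight segment at perpendicular distance d = a/(2 tan(π/6)) = 0.03135 m from the centre, with end-angles ±π/6.
One side contributes B₁ = (μ₀I/4πd)·2 sin(π/6) = 5.65×10⁻⁵ T.
All 6 sides add in the same direction: B = 6 × 5.65×10⁻⁵ = 3.39×10⁻⁴ T.

B ≈ 339 μT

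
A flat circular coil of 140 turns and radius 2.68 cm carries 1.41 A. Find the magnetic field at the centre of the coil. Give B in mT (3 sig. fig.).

B ≈ 4.63 mT

For an N-turn flat coil, B = Nμ₀I/(2R) with R = 0.0268 m.
B = 140 × 3.31×10⁻⁵ T = 4.63×10⁻³ T.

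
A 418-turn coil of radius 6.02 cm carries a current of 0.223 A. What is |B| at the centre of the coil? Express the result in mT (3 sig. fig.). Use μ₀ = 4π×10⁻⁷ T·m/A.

B ≈ 0.973 mT

For an N-turn flat coil, B = Nμ₀I/(2R) with R = 0.0602 m.
B = 418 × 2.33×10⁻⁶ T = 9.73×10⁻⁴ T.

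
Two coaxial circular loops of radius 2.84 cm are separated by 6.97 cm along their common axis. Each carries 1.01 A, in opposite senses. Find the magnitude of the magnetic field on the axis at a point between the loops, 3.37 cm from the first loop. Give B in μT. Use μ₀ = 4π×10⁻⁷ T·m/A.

Each loop contributes B = μ₀IR²/[2(R²+z²)^(3/2)] on the axis, with z measured from that loop.
Loop 1 (z = 0.0337 m): B₁ = 5.98×10⁻⁶ T. Loop 2 (z = 0.036 m): B₂ = 5.31×10⁻⁶ T.
The fields oppose: B = |B₁ − B₂| = 6.71×10⁻⁷ T.

B ≈ 0.671 μT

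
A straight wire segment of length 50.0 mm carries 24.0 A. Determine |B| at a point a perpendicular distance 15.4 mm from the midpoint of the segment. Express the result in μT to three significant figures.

B ≈ 265 μT

For a finite straight segment, B = (μ₀I/4πd)(sinθ₁ + sinθ₂), where θ₁, θ₂ are the angles from the perpendicular to each end.
The perpendicular from the point meets the wire at its midpoint, so each end is L/2 = 0.025 m away along the wire.
sinθ₁ = 0.025/√(0.025²+0.0154²) = 0.8514; sinθ₂ = 0.025/√(0.025²+0.0154²) = 0.8514.
B = (4π×10⁻⁷ × 24.0) / (4π × 0.0154) × (0.8514 + 0.8514) = 2.65×10⁻⁴ T.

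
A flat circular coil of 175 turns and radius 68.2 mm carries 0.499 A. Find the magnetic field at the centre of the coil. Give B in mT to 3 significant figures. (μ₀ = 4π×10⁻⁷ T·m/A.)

For an N-turn flat coil, B = Nμ₀I/(2R) with R = 0.0682 m.
B = 175 × 4.60×10⁻⁶ T = 8.05×10⁻⁴ T.

B ≈ 0.805 mT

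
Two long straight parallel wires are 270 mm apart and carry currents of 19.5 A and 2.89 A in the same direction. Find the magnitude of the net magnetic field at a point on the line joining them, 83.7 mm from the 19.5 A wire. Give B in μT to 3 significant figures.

B ≈ 43.5 μT

Each long wire gives B = μ₀I/(2πd). Distances are d₁ = 0.0837 m and d₂ = 0.1863 m.
B₁ = 4.66×10⁻⁵ T, B₂ = 3.10×10⁻⁶ T.
Between parallel currents the two contributions point in opposite directions, so they subtract. B = |B₁ − B₂| = |4.66×10⁻⁵ − 3.10×10⁻⁶| = 4.35×10⁻⁵ T.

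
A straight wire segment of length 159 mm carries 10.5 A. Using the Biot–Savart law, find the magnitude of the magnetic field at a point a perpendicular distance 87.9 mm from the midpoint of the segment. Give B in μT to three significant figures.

B ≈ 16.0 μT

For a finite straight segment, B = (μ₀I/4πd)(sinθ₁ + sinθ₂), where θ₁, θ₂ are the angles from the perpendicular to each end.
The perpendicular from the point meets the wire at its midpoint, so each end is L/2 = 0.0795 m away along the wire.
sinθ₁ = 0.0795/√(0.0795²+0.0879²) = 0.6708; sinθ₂ = 0.0795/√(0.0795²+0.0879²) = 0.6708.
B = (4π×10⁻⁷ × 10.5) / (4π × 0.0879) × (0.6708 + 0.6708) = 1.60×10⁻⁵ T.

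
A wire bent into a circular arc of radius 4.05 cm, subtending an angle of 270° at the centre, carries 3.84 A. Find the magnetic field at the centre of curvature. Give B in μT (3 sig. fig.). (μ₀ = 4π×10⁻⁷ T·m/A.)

The Biot–Savart field of a circular arc at its centre is B = μ₀Iφ/(4πR), with φ = 4.712 rad.
B = (4π×10⁻⁷ × 3.84 × 4.712) / (4π × 0.0405) = 4.47×10⁻⁵ T.

B ≈ 44.7 μT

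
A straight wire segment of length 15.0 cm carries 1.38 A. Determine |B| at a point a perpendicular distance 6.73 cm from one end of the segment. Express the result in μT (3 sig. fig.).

For a finite straight segment, B = (μ₀I/4πd)(sinθ₁ + sinθ₂), where θ₁, θ₂ are the angles from the perpendicular to each end.
The perpendicular foot is at one end, so the two end-offsets along the wire are 0 and L = 0.15 m.
sinθ₁ = 0/√(0²+0.0673²) = 0.0000; sinθ₂ = 0.15/√(0.15²+0.0673²) = 0.9124.
B = (4π×10⁻⁷ × 1.38) / (4π × 0.0673) × (0.0000 + 0.9124) = 1.87×10⁻⁶ T.

B ≈ 1.87 μT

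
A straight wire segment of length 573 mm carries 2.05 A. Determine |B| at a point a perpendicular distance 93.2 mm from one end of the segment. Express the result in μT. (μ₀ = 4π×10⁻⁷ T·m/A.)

B ≈ 2.17 μT

For a finite straight segment, B = (μ₀I/4πd)(sinθ₁ + sinθ₂), where θ₁, θ₂ are the angles from the perpendicular to each end.
The perpendicular foot is at one end, so the two end-offsets along the wire are 0 and L = 0.573 m.
sinθ₁ = 0/√(0²+0.0932²) = 0.0000; sinθ₂ = 0.573/√(0.573²+0.0932²) = 0.9870.
B = (4π×10⁻⁷ × 2.05) / (4π × 0.0932) × (0.0000 + 0.9870) = 2.17×10⁻⁶ T.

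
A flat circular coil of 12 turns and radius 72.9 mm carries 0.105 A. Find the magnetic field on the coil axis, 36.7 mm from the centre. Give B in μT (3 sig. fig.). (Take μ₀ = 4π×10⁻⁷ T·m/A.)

B ≈ 7.74 μT

For an N-turn flat coil, B = Nμ₀IR²/[2(R²+z²)^(3/2)] with R = 0.0729 m, z = 0.0367 m.
B = 12 × 6.45×10⁻⁷ T = 7.74×10⁻⁶ T.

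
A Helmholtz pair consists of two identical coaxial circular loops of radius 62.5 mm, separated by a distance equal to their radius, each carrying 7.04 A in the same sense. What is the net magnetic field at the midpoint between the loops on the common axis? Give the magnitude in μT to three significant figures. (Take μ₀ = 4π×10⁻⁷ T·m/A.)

B ≈ 101 μT

Each loop contributes B = μ₀IR²/[2(R²+z²)^(3/2)] on the axis, with z measured from that loop.
Loop 1 (z = 0.03125 m): B₁ = 5.06×10⁻⁵ T. Loop 2 (z = 0.03125 m): B₂ = 5.06×10⁻⁵ T.
The fields add: B = B₁ + B₂ = 1.01×10⁻⁴ T.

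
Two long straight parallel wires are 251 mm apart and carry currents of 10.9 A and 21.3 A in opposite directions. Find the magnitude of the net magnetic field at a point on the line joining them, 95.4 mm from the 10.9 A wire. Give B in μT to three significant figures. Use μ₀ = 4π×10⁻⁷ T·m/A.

Each long wire gives B = μ₀I/(2πd). Distances are d₁ = 0.0954 m and d₂ = 0.1556 m.
B₁ = 2.29×10⁻⁵ T, B₂ = 2.74×10⁻⁵ T.
Between antiparallel currents both contributions point the same way, so they add. B = B₁ + B₂ = 2.29×10⁻⁵ + 2.74×10⁻⁵ = 5.02×10⁻⁵ T.

B ≈ 50.2 μT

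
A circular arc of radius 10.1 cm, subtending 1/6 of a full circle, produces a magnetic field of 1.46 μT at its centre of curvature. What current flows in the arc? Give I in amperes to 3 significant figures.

I ≈ 1.41 A

For a circular arc, B = μ₀Iφ/(4πR) with φ in radians; here φ = 1.047 rad.
So I = 4πRB/(μ₀φ) = 4π × 0.101 × 1.46×10⁻⁶ / (4π×10⁻⁷ × 1.047) = 1.41 A.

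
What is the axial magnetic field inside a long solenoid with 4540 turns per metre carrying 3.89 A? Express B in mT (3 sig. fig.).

Inside a long solenoid, B = μ₀nI with n = 4540 turns/m.
B = 4π×10⁻⁷ × 4540 × 3.89 = 2.22×10⁻² T.

B ≈ 22.2 mT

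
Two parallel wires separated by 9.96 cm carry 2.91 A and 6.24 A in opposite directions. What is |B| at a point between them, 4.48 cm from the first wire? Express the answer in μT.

B ≈ 35.8 μT

Each long wire gives B = μ₀I/(2πd). Distances are d₁ = 0.0448 m and d₂ = 0.0548 m.
B₁ = 1.30×10⁻⁵ T, B₂ = 2.28×10⁻⁵ T.
Between antiparallel currents both contributions point the same way, so they add. B = B₁ + B₂ = 1.30×10⁻⁵ + 2.28×10⁻⁵ = 3.58×10⁻⁵ T.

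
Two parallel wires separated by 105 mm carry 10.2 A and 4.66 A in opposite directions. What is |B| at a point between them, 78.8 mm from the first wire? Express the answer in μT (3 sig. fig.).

Each long wire gives B = μ₀I/(2πd). Distances are d₁ = 0.0788 m and d₂ = 0.0262 m.
B₁ = 2.59×10⁻⁵ T, B₂ = 3.56×10⁻⁵ T.
Between antiparallel currents both contributions point the same way, so they add. B = B₁ + B₂ = 2.59×10⁻⁵ + 3.56×10⁻⁵ = 6.15×10⁻⁵ T.

B ≈ 61.5 μT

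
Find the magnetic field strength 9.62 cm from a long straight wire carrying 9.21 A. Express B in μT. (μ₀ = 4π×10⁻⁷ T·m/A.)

For an infinitely long straight wire, B = μ₀I/(2πd).
B = (4π×10⁻⁷ × 9.21) / (2π × 0.0962) = 1.91×10⁻⁵ T.

B ≈ 19.1 μT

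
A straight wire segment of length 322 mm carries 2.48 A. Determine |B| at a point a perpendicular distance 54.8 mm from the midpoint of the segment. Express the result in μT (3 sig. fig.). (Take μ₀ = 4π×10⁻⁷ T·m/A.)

For a finite straight segment, B = (μ₀I/4πd)(sinθ₁ + sinθ₂), where θ₁, θ₂ are the angles from the perpendicular to each end.
The perpendicular from the point meets the wire at its midpoint, so each end is L/2 = 0.161 m away along the wire.
sinθ₁ = 0.161/√(0.161²+0.0548²) = 0.9467; sinθ₂ = 0.161/√(0.161²+0.0548²) = 0.9467.
B = (4π×10⁻⁷ × 2.48) / (4π × 0.0548) × (0.9467 + 0.9467) = 8.57×10⁻⁶ T.

B ≈ 8.57 μT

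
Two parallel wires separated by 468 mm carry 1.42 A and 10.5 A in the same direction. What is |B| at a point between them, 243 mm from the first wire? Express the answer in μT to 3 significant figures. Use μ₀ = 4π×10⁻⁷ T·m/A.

B ≈ 8.16 μT

Each long wire gives B = μ₀I/(2πd). Distances are d₁ = 0.243 m and d₂ = 0.225 m.
B₁ = 1.17×10⁻⁶ T, B₂ = 9.33×10⁻⁶ T.
Between parallel currents the two contributions point in opposite directions, so they subtract. B = |B₁ − B₂| = |1.17×10⁻⁶ − 9.33×10⁻⁶| = 8.16×10⁻⁶ T.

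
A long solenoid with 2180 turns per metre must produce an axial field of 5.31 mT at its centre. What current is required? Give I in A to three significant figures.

Inside a long solenoid B = μ₀nI with n = 2180 m⁻¹, so I = B/(μ₀n).
I = 5.31×10⁻³ / (4π×10⁻⁷ × 2180) = 1.94 A.

I ≈ 1.94 A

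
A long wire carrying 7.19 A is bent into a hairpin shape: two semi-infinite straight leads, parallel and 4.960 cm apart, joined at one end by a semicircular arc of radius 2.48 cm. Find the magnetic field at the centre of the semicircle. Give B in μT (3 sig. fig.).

B ≈ 149 μT

The semicircular arc contributes B_arc = μ₀I·π/(4πR) = μ₀I/(4R) = 9.11×10⁻⁵ T.
Each semi-infinite lead is at perpendicular distance R = 0.0248 m from the centre, with the perpendicular foot at its near end, so it contributes μ₀I/(4πR); both point the same way, together 5.80×10⁻⁵ T.
Arc and leads all point the same direction: B = 9.11×10⁻⁵ + 5.80×10⁻⁵ = 1.49×10⁻⁴ T.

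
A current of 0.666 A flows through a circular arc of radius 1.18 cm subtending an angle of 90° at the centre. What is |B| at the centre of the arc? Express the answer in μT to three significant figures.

The Biot–Savart field of a circular arc at its centre is B = μ₀Iφ/(4πR), with φ = 1.571 rad.
B = (4π×10⁻⁷ × 0.666 × 1.571) / (4π × 0.0118) = 8.87×10⁻⁶ T.

B ≈ 8.87 μT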